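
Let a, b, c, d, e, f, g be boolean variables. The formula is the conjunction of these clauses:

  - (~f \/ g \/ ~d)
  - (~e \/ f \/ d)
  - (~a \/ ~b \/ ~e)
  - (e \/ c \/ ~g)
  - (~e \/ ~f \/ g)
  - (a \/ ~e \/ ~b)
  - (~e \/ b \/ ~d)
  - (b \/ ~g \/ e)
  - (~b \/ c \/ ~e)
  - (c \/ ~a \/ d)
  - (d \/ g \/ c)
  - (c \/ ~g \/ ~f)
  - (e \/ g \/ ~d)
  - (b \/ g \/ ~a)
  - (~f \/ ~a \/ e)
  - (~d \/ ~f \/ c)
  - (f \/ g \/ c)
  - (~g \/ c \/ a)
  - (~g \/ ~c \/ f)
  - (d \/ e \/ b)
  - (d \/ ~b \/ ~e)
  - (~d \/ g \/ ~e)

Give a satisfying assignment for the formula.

Try a = True.
Try b = False.
  then g is forced to True.
  then e is forced to True.
  then d is forced to False.
  then f is forced to True.
  then c is forced to True.

a = True, b = False, c = True, d = False, e = True, f = True, g = True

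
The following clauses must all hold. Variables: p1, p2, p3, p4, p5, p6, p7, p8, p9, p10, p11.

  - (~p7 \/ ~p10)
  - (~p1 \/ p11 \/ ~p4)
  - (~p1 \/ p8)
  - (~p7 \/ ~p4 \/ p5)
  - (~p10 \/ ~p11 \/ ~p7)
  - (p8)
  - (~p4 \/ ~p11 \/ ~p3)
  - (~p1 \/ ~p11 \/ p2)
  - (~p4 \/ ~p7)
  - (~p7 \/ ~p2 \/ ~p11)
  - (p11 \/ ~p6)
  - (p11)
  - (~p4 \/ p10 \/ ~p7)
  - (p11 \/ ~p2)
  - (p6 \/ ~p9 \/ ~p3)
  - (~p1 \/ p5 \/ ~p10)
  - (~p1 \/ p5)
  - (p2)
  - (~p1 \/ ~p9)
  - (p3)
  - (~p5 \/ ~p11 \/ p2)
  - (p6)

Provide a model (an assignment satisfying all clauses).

p1=0  p2=1  p3=1  p4=0  p5=0  p6=1  p7=0  p8=1  p9=0  p10=1  p11=1

Unit propagation: (p8) forces p8 = True.
Unit propagation: (p11) forces p11 = True.
The clause (p2) is unit: p2 must be True.
The clause (~p7) is unit: p7 must be False.
(p3) is a unit clause, so p3 = True.
Unit propagation: (~p4) forces p4 = False.
The clause (p6) is unit: p6 must be True.
p1 occurs only negated in the remaining clauses — set p1 = False.
p9 occurs only negated in the remaining clauses — set p9 = False.
p5, p10 are now unconstrained; take p5 = False, p10 = True.
Every clause has at least one true literal under this assignment.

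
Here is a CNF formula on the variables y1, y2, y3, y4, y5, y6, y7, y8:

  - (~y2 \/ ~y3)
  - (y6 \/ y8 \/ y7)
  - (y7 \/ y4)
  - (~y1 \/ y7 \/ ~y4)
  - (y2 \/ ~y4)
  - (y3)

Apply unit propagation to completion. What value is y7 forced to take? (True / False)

True

Unit clause (y3) sets y3 = True.
In (~y2 \/ ~y3), ~y3 is now false; ~y2 must hold, so y2 = False.
(~y4 \/ y2): since y2 = False, the clause reduces to (~y4). y4 = False.
(y4 \/ y7) with y4 = False leaves only y7, so y7 = True.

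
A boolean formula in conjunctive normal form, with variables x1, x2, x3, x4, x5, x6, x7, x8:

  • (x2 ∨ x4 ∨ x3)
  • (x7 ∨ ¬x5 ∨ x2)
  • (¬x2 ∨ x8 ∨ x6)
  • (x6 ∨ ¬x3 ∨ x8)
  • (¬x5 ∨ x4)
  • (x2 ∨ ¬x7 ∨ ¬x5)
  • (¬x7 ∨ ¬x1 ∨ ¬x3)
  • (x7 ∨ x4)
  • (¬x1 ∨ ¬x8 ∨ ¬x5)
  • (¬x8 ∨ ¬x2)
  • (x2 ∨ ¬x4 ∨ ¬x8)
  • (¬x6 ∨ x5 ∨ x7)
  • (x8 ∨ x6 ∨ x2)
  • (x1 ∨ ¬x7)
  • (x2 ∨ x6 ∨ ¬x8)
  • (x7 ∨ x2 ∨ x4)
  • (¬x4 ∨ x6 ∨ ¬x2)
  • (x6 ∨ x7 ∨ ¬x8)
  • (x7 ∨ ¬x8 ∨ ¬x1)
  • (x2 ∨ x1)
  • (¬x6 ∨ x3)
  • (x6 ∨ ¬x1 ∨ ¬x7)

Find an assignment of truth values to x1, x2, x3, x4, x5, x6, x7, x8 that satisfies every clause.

Set x1 = False and propagate.
  then x7 is forced to False.
  then x4 is forced to True.
  then x2 is forced to True.
  then x8 is forced to False.
  then x6 is forced to True.
  then x5 is forced to True.
  then x3 is forced to True.
Every clause has at least one true literal under this assignment.
Check each clause:
  1. (x2 ∨ x4 ∨ x3) — x2 is true.
  2. (x7 ∨ x2 ∨ ¬x5) — x2 is true.
  3. (x8 ∨ x6 ∨ ¬x2) — x6 is true.
  4. (x6 ∨ x8 ∨ ¬x3) — x6 is true.
  5. (x4 ∨ ¬x5) — x4 is true.
  6. (¬x7 ∨ ¬x5 ∨ x2) — ¬x7 is true.
  7. (¬x1 ∨ ¬x7 ∨ ¬x3) — ¬x7 is true.
  8. (x7 ∨ x4) — x4 is true.
  9. (¬x1 ∨ ¬x8 ∨ ¬x5) — ¬x8 is true.
  10. (¬x8 ∨ ¬x2) — ¬x8 is true.
  11. (¬x8 ∨ x2 ∨ ¬x4) — ¬x8 is true.
  12. (x7 ∨ x5 ∨ ¬x6) — x5 is true.
  13. (x2 ∨ x6 ∨ x8) — x2 is true.
  14. (¬x7 ∨ x1) — ¬x7 is true.
  15. (¬x8 ∨ x6 ∨ x2) — ¬x8 is true.
  16. (x4 ∨ x7 ∨ x2) — x2 is true.
  17. (¬x2 ∨ x6 ∨ ¬x4) — x6 is true.
  18. (x7 ∨ x6 ∨ ¬x8) — ¬x8 is true.
  19. (¬x1 ∨ x7 ∨ ¬x8) — ¬x8 is true.
  20. (x2 ∨ x1) — x2 is true.
  21. (x3 ∨ ¬x6) — x3 is true.
  22. (¬x7 ∨ x6 ∨ ¬x1) — ¬x7 is true.

x1=False, x2=True, x3=True, x4=True, x5=True, x6=True, x7=False, x8=False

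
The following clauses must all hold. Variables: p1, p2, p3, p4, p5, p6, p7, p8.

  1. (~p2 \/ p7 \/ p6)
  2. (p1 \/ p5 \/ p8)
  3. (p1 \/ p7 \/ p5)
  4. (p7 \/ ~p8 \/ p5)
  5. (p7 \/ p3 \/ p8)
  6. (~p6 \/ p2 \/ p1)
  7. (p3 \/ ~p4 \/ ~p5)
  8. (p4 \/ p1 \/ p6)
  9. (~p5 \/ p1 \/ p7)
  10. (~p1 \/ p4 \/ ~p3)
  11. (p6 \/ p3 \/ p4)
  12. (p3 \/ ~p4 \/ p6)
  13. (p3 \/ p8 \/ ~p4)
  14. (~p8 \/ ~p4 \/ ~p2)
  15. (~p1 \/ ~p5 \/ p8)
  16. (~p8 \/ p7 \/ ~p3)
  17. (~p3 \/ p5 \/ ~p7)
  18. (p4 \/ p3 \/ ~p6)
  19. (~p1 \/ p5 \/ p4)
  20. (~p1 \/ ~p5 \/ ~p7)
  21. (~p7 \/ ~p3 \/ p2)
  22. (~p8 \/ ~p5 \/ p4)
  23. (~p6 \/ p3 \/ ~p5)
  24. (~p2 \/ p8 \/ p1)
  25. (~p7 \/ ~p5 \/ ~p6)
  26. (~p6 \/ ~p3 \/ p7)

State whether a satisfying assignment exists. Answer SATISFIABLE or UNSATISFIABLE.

Set p1 = True and propagate.
Set p2 = False and propagate.
Branch on p3: take p3 = True.
  then p4 is forced to True.
  then p7 is forced to False.
  then p8 is forced to False.
  then p5 is forced to False.
  then p6 is forced to False.
So p1 = True, p2 = False, p3 = True, p4 = True, p5 = False, p6 = False, p7 = False, p8 = False is a satisfying assignment.

SATISFIABLE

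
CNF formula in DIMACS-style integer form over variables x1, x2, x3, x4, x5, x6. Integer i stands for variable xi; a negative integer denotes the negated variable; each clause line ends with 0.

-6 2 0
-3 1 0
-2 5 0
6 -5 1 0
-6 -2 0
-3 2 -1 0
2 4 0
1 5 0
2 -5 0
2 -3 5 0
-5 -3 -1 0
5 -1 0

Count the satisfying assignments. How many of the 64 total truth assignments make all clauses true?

Satisfying assignments:
  x1=T x2=T x3=F x4=F x5=T x6=F
  x1=T x2=T x3=F x4=T x5=T x6=F
That's 2 in total.

2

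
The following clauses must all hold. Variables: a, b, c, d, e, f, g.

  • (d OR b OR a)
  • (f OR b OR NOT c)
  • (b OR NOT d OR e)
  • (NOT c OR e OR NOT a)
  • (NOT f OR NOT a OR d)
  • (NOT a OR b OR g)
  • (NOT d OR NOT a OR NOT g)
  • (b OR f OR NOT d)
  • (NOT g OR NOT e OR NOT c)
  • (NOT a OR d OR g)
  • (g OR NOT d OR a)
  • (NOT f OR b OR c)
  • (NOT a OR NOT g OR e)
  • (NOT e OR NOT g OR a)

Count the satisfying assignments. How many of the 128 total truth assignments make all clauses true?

Case analysis on a and d:
  a=1, d=1: f free; 3 ways for (b,c,e,g) × 2^1 = 6.
  a=1, d=0: remaining (b,c,e,f,g) ∈ {(0,0,1,0,1); (1,0,1,0,1)} — 2.
  a=0, d=1: remaining (b,c,e,f,g) ∈ {(1,0,0,0,1); (1,0,0,1,1); (1,1,0,0,1); (1,1,0,1,1)} — 4.
  a=0, d=0: c, f free; 3 ways for (b,e,g) × 2^2 = 12.
Total: 6 + 2 + 4 + 12 = 24.

24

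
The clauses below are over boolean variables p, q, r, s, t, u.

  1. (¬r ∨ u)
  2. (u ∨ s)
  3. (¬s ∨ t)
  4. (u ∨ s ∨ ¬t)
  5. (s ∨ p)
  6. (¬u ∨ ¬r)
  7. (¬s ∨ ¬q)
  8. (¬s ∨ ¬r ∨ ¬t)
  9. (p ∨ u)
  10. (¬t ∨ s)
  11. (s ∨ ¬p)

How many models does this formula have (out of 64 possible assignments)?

3

Satisfying assignments:
  p=F q=F r=F s=T t=T u=T
  p=T q=F r=F s=T t=T u=F
  p=T q=F r=F s=T t=T u=T
That's 3 in total.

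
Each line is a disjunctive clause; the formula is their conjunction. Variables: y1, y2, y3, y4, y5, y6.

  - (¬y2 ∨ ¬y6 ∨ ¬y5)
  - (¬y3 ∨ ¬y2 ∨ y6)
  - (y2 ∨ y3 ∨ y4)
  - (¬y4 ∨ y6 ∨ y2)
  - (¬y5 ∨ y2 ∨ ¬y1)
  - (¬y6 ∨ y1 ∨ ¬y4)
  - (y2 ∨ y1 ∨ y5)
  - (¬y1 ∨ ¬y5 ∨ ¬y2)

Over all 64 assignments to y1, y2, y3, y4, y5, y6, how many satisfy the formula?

18

Case analysis on y2 and y1:
  y2=T, y1=T: y4 free; 3 ways for (y3,y5,y6) × 2^1 = 6.
  y2=T, y1=F: 6 of the 16 assignments to (y3,y4,y5,y6) work.
  y2=F, y1=T: remaining (y3,y4,y5,y6) ∈ {(F,T,F,T); (T,F,F,F); (T,F,F,T); (T,T,F,T)} — 4.
  y2=F, y1=F: remaining (y3,y4,y5,y6) ∈ {(T,F,T,F); (T,F,T,T)} — 2.
Total: 6 + 6 + 4 + 2 = 18.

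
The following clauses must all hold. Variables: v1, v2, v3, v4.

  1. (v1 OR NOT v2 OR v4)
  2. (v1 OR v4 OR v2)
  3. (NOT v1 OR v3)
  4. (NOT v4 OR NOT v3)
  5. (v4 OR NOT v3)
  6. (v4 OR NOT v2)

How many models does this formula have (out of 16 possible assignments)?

2

Satisfying assignments:
  v1=0 v2=0 v3=0 v4=1
  v1=0 v2=1 v3=0 v4=1
That's 2 in total.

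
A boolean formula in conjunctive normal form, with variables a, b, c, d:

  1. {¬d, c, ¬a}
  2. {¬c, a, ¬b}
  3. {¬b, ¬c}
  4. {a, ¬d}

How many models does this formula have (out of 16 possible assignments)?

7

Split on a, then c.
  a=T, c=T: remaining (b,d) ∈ {(F,F); (F,T)} — 2.
  a=T, c=F: remaining (b,d) ∈ {(F,F); (T,F)} — 2.
  a=F, c=T: remaining (b,d) ∈ {(F,F)} — 1.
  a=F, c=F: remaining (b,d) ∈ {(F,F); (T,F)} — 2.
Total: 2 + 2 + 1 + 2 = 7.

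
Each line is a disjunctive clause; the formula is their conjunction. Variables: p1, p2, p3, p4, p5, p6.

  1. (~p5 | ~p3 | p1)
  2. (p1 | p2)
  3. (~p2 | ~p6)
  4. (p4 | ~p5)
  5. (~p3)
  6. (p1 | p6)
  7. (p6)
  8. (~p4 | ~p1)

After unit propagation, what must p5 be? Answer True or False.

False

(~p3) stands alone — p3 = False.
(p6) is a unit clause: p6 = True.
From (~p6 | ~p2) and p6 = True: p2 = False.
From (p1 | p2) and p2 = False: p1 = True.
In (~p4 | ~p1), ~p1 is now false; ~p4 must hold, so p4 = False.
(p4 | ~p5) with p4 = False leaves only ~p5, so p5 = False.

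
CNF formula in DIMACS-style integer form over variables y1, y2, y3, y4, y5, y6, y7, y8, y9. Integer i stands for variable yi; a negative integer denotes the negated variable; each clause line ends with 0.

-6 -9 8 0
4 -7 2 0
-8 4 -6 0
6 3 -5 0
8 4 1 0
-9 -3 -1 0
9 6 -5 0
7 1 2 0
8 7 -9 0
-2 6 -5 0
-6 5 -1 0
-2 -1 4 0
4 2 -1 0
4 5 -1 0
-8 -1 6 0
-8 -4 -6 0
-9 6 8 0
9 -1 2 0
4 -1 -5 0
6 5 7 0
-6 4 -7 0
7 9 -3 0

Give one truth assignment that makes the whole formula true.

y1=False  y2=True  y3=False  y4=True  y5=True  y6=True  y7=False  y8=False  y9=False

Try y1 = False.
Set y2 = True and propagate.
Branch on y3: take y3 = False.
The remaining clauses are satisfied by y4 = True, y5 = True, y6 = True, y7 = False, y8 = False, y9 = False.
Every clause has at least one true literal under this assignment.
Check each clause:
  1. (y8 \/ ~y9 \/ ~y6) — ~y9 is true.
  2. (y2 \/ y4 \/ ~y7) — ~y7 is true.
  3. (y4 \/ ~y6 \/ ~y8) — ~y8 is true.
  4. (~y5 \/ y6 \/ y3) — y6 is true.
  5. (y1 \/ y4 \/ y8) — y4 is true.
  6. (~y3 \/ ~y1 \/ ~y9) — ~y3 is true.
  7. (y9 \/ ~y5 \/ y6) — y6 is true.
  8. (y7 \/ y2 \/ y1) — y2 is true.
  9. (y8 \/ y7 \/ ~y9) — ~y9 is true.
  10. (y6 \/ ~y5 \/ ~y2) — y6 is true.
  11. (y5 \/ ~y1 \/ ~y6) — y5 is true.
  12. (~y2 \/ ~y1 \/ y4) — y4 is true.
  13. (~y1 \/ y4 \/ y2) — y2 is true.
  14. (y5 \/ ~y1 \/ y4) — y4 is true.
  15. (~y8 \/ ~y1 \/ y6) — ~y8 is true.
  16. (~y4 \/ ~y6 \/ ~y8) — ~y8 is true.
  17. (y8 \/ y6 \/ ~y9) — y6 is true.
  18. (y9 \/ y2 \/ ~y1) — y2 is true.
  19. (y4 \/ ~y1 \/ ~y5) — y4 is true.
  20. (y6 \/ y7 \/ y5) — y5 is true.
  21. (y4 \/ ~y7 \/ ~y6) — ~y7 is true.
  22. (y7 \/ ~y3 \/ y9) — ~y3 is true.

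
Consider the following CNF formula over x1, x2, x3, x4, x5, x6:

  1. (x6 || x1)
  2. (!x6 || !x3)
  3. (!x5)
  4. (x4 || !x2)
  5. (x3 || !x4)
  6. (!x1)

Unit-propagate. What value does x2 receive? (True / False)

False

Unit clause (!x5) sets x5 = False.
(!x1) is a unit clause: x1 = False.
(x6 || x1) with x1 = False leaves only x6, so x6 = True.
(!x6 || !x3) with x6 = True leaves only !x3, so x3 = False.
From (x3 || !x4) and x3 = False: x4 = False.
From (x4 || !x2) and x4 = False: x2 = False.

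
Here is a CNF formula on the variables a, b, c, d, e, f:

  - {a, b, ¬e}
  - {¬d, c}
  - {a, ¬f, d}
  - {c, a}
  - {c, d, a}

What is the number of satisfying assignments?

Case analysis on a and c:
  a=1, c=1: b, d, e, f free → 2^4 = 16.
  a=1, c=0: forces d=0; b, e, f free → 2^3 = 8.
  a=0, c=1: 9 of the 16 assignments to (b,d,e,f) work.
  a=0, c=0: a clause becomes empty — 0.
Total: 16 + 8 + 9 + 0 = 33.

33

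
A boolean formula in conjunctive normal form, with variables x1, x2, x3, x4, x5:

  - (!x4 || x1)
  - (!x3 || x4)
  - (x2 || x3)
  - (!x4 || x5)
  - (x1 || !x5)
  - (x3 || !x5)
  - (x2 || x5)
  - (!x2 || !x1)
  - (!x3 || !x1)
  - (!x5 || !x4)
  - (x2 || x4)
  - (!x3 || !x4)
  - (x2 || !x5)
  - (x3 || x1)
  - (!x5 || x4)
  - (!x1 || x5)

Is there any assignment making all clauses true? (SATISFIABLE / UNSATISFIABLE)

UNSATISFIABLE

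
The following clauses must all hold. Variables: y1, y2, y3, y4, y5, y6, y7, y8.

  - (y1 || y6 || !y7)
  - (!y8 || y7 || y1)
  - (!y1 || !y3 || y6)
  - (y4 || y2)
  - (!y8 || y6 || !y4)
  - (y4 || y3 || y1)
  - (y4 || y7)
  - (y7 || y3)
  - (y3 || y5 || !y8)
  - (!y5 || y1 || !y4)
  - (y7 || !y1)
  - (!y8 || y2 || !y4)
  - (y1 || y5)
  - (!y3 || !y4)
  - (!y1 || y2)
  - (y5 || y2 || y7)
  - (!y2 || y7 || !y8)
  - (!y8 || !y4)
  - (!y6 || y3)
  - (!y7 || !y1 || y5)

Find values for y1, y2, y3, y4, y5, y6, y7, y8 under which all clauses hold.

Branch on y1: take y1 = True.
  then y7 is forced to True.
  then y2 is forced to True.
  then y5 is forced to True.
Try y3 = False.
  then y6 is forced to False.
Set y4 = False and propagate.
y8 is now unconstrained; take y8 = True.

y1=T  y2=T  y3=F  y4=F  y5=T  y6=F  y7=T  y8=T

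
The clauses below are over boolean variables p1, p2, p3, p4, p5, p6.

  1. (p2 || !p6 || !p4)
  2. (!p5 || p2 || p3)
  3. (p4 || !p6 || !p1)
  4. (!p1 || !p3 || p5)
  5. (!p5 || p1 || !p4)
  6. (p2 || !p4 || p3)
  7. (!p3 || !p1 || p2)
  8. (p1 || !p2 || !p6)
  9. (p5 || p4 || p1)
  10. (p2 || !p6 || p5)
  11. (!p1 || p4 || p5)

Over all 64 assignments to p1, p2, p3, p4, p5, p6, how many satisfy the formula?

Split on p1, then p2.
  p1=T, p2=T: 8 of the 16 assignments to (p3,p4,p5,p6) work.
  p1=T, p2=F: a clause becomes empty — 0.
  p1=F, p2=T: remaining (p3,p4,p5,p6) ∈ {(F,F,T,F); (F,T,F,F); (T,F,T,F); (T,T,F,F)} — 4.
  p1=F, p2=F: remaining (p3,p4,p5,p6) ∈ {(T,F,T,F); (T,F,T,T); (T,T,F,F)} — 3.
Total: 8 + 0 + 4 + 3 = 15.

15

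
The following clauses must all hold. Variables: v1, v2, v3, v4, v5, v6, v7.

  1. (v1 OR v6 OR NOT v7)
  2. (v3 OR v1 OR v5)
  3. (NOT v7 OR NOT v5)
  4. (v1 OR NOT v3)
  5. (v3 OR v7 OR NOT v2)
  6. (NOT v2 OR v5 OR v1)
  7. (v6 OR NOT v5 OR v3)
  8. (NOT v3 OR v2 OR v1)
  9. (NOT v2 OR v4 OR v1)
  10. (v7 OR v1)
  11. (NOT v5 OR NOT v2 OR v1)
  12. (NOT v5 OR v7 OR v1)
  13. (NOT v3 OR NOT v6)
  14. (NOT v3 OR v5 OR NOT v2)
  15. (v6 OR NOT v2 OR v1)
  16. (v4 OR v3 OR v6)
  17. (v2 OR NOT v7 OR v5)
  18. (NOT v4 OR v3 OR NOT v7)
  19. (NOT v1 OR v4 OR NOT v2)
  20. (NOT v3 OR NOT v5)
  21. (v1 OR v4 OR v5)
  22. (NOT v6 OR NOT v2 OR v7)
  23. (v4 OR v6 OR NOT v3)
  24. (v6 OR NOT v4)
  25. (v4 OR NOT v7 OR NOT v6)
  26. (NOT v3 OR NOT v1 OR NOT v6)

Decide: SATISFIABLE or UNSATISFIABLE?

Branch on v1: take v1 = True.
For the remaining variables, v2 = False, v3 = False, v4 = False, v5 = False, v6 = True, v7 = False works.
So v1=True, v2=False, v3=False, v4=False, v5=False, v6=True, v7=False is a satisfying assignment.

SATISFIABLE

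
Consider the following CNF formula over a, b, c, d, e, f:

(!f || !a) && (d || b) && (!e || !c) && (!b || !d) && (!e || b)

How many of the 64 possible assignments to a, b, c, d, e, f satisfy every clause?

15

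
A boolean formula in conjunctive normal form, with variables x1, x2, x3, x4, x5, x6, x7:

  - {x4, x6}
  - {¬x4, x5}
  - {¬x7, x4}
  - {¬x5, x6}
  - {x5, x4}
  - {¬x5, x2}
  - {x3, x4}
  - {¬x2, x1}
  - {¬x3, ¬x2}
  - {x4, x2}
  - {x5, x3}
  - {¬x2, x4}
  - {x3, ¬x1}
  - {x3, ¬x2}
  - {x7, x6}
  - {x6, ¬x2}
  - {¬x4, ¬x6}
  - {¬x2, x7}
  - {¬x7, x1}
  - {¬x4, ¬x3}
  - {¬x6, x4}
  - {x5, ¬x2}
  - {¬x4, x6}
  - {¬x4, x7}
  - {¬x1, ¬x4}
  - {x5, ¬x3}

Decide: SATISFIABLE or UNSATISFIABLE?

x4 = True:
  propagation gives x5=True, x6=True; an empty clause results — contradiction.
x4 = False:
  propagation gives x6=True; an empty clause results — contradiction.
Every branch closes, so no satisfying assignment exists.

UNSATISFIABLE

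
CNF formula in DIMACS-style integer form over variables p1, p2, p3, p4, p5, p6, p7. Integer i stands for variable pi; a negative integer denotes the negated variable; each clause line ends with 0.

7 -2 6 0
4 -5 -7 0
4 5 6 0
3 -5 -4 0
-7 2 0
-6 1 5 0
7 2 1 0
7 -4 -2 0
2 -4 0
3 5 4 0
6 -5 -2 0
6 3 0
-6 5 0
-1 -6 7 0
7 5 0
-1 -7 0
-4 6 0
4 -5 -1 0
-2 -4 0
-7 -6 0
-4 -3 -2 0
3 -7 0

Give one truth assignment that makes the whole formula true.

p1=F, p2=T, p3=T, p4=F, p5=T, p6=T, p7=F

Check each clause:
  1. (p6 || p7 || !p2) — p6 is true.
  2. (!p5 || !p7 || p4) — !p7 is true.
  3. (p6 || p5 || p4) — p5 is true.
  4. (!p5 || !p4 || p3) — p3 is true.
  5. (p2 || !p7) — !p7 is true.
  6. (!p6 || p5 || p1) — p5 is true.
  7. (p2 || p1 || p7) — p2 is true.
  8. (!p4 || !p2 || p7) — !p4 is true.
  9. (!p4 || p2) — p2 is true.
  10. (p5 || p4 || p3) — p3 is true.
  11. (p6 || !p2 || !p5) — p6 is true.
  12. (p3 || p6) — p3 is true.
  13. (!p6 || p5) — p5 is true.
  14. (!p1 || p7 || !p6) — !p1 is true.
  15. (p5 || p7) — p5 is true.
  16. (!p1 || !p7) — !p7 is true.
  17. (p6 || !p4) — !p4 is true.
  18. (!p5 || !p1 || p4) — !p1 is true.
  19. (!p2 || !p4) — !p4 is true.
  20. (!p6 || !p7) — !p7 is true.
  21. (!p3 || !p4 || !p2) — !p4 is true.
  22. (!p7 || p3) — !p7 is true.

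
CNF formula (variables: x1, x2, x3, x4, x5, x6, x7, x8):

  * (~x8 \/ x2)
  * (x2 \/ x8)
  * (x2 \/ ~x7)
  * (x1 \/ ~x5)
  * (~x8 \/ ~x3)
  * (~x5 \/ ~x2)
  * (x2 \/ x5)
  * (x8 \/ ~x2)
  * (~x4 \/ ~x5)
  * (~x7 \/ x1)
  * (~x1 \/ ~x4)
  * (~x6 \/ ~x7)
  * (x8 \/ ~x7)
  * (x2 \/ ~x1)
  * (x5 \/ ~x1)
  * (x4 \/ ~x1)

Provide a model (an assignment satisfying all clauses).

x1=0, x2=1, x3=0, x4=1, x5=0, x6=0, x7=0, x8=1

Check each clause:
  1. (x2 \/ ~x8) — x2 is true.
  2. (x2 \/ x8) — x8 is true.
  3. (x2 \/ ~x7) — ~x7 is true.
  4. (~x5 \/ x1) — ~x5 is true.
  5. (~x8 \/ ~x3) — ~x3 is true.
  6. (~x2 \/ ~x5) — ~x5 is true.
  7. (x2 \/ x5) — x2 is true.
  8. (x8 \/ ~x2) — x8 is true.
  9. (~x5 \/ ~x4) — ~x5 is true.
  10. (~x7 \/ x1) — ~x7 is true.
  11. (~x1 \/ ~x4) — ~x1 is true.
  12. (~x7 \/ ~x6) — ~x7 is true.
  13. (~x7 \/ x8) — x8 is true.
  14. (~x1 \/ x2) — x2 is true.
  15. (~x1 \/ x5) — ~x1 is true.
  16. (x4 \/ ~x1) — x4 is true.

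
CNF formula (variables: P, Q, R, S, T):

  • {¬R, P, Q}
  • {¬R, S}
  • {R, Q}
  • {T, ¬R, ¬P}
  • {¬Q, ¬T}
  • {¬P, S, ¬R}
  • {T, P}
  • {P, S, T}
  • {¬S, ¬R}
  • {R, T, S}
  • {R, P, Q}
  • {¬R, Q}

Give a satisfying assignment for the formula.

P=True  Q=True  R=False  S=True  T=False

Branch on P: take P = True.
Try Q = True.
  then T is forced to False.
  then R is forced to False.
  then S is forced to True.
Every clause has at least one true literal under this assignment.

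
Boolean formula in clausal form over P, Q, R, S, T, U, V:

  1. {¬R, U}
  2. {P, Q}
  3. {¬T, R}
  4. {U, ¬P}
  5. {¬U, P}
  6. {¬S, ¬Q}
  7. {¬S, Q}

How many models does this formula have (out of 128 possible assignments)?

Split on P, then Q.
  P=1, Q=1: V free; 3 ways for (R,S,T,U) × 2^1 = 6.
  P=1, Q=0: V free; 3 ways for (R,S,T,U) × 2^1 = 6.
  P=0, Q=1: remaining (R,S,T,U,V) ∈ {(0,0,0,0,0); (0,0,0,0,1)} — 2.
  P=0, Q=0: a clause becomes empty — 0.
Total: 6 + 6 + 2 + 0 = 14.

14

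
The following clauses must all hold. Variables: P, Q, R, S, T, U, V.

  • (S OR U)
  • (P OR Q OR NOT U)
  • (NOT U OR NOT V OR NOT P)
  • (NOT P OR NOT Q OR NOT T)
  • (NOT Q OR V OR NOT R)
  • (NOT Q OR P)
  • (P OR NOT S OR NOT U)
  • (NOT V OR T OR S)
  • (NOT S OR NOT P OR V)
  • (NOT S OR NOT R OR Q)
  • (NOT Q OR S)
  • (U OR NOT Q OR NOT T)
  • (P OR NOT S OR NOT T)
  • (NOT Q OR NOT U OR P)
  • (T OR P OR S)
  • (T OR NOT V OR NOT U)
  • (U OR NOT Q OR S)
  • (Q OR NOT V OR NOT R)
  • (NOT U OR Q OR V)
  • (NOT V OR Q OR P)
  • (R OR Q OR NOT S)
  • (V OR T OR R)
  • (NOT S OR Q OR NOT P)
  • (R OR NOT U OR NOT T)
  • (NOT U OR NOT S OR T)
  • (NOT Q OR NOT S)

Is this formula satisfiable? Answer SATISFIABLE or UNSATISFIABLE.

Q = True:
  propagation gives P=True, T=False, S=True; an empty clause results — contradiction.
Q = False:
  S = True:
    propagation gives R=False; an empty clause results — contradiction.
  S = False:
    propagation gives U=True, P=True, V=False; an empty clause results — contradiction.
Every branch closes, so no satisfying assignment exists.

UNSATISFIABLE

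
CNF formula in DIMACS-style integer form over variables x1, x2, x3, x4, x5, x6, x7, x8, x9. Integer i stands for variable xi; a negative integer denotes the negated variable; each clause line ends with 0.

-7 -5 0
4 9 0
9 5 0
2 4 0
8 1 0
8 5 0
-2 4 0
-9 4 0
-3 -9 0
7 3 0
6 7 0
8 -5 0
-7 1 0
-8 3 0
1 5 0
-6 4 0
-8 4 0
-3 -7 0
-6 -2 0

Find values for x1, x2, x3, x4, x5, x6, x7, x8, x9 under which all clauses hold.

x1=False, x2=False, x3=True, x4=True, x5=True, x6=True, x7=False, x8=True, x9=False

Check each clause:
  1. (!x7 || !x5) — !x7 is true.
  2. (x4 || x9) — x4 is true.
  3. (x9 || x5) — x5 is true.
  4. (x2 || x4) — x4 is true.
  5. (x8 || x1) — x8 is true.
  6. (x8 || x5) — x8 is true.
  7. (x4 || !x2) — x4 is true.
  8. (x4 || !x9) — x4 is true.
  9. (!x3 || !x9) — !x9 is true.
  10. (x3 || x7) — x3 is true.
  11. (x6 || x7) — x6 is true.
  12. (x8 || !x5) — x8 is true.
  13. (x1 || !x7) — !x7 is true.
  14. (!x8 || x3) — x3 is true.
  15. (x5 || x1) — x5 is true.
  16. (!x6 || x4) — x4 is true.
  17. (!x8 || x4) — x4 is true.
  18. (!x7 || !x3) — !x7 is true.
  19. (!x6 || !x2) — !x2 is true.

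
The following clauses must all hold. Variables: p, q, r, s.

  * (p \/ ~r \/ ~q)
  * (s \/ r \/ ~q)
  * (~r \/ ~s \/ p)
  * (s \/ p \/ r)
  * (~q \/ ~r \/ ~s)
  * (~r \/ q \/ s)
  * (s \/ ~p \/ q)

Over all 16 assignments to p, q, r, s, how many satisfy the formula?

6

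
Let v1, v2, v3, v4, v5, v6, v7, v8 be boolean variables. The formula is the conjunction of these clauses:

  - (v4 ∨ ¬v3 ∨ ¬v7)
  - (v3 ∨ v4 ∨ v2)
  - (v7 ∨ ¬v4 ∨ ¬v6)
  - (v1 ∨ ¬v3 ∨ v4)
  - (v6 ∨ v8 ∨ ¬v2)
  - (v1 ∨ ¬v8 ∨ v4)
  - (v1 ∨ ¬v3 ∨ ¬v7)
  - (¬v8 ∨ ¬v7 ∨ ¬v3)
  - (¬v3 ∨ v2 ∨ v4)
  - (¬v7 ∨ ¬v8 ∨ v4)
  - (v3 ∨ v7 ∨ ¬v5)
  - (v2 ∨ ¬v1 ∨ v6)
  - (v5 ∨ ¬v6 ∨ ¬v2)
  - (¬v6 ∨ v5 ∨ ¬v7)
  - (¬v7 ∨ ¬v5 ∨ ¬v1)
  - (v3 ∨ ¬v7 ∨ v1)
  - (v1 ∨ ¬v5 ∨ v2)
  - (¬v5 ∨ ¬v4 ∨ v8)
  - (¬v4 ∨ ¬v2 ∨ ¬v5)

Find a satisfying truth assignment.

v1=T  v2=T  v3=T  v4=F  v5=T  v6=T  v7=F  v8=F

Try v1 = True.
Branch on v2: take v2 = True.
For the remaining variables, v3 = True, v4 = False, v5 = True, v6 = True, v7 = False, v8 = False works.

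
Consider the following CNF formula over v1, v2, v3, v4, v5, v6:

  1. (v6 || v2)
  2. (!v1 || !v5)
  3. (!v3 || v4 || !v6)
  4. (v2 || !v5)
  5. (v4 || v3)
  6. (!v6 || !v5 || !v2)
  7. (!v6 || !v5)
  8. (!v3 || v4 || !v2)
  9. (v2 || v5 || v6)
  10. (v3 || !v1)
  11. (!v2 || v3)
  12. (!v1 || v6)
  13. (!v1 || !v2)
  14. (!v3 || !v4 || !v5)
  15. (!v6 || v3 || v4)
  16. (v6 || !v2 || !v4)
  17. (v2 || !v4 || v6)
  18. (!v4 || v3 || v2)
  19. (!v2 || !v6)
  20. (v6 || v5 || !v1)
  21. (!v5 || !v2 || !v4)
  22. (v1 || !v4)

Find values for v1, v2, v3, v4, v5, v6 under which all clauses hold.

Branch on v1: take v1 = True.
  then v5 is forced to False.
  then v3 is forced to True.
  then v6 is forced to True.
  then v4 is forced to True.
  then v2 is forced to False.
Every clause has at least one true literal under this assignment.

v1=T, v2=F, v3=T, v4=T, v5=F, v6=T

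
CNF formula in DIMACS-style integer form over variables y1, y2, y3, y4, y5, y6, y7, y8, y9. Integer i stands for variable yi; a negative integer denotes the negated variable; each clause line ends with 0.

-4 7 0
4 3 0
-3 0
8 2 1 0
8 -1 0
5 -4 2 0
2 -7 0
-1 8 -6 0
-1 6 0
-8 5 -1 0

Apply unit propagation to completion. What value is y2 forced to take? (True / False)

True

Unit clause (!y3) sets y3 = False.
From (y4 || y3) and y3 = False: y4 = True.
From (y7 || !y4) and y4 = True: y7 = True.
(!y7 || y2) with y7 = True leaves only y2, so y2 = True.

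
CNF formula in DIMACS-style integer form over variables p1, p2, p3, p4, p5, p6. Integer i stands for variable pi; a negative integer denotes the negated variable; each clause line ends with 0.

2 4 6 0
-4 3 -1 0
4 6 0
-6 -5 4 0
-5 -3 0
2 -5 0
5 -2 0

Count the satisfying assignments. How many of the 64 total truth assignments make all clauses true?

12

Split on p4, then p5.
  p4=1, p5=1: remaining (p1,p2,p3,p6) ∈ {(0,1,0,0); (0,1,0,1)} — 2.
  p4=1, p5=0: p6 free; 3 ways for (p1,p2,p3) × 2^1 = 6.
  p4=0, p5=1: a clause becomes empty — 0.
  p4=0, p5=0: remaining (p1,p2,p3,p6) ∈ {(0,0,0,1); (0,0,1,1); (1,0,0,1); (1,0,1,1)} — 4.
Total: 2 + 6 + 0 + 4 = 12.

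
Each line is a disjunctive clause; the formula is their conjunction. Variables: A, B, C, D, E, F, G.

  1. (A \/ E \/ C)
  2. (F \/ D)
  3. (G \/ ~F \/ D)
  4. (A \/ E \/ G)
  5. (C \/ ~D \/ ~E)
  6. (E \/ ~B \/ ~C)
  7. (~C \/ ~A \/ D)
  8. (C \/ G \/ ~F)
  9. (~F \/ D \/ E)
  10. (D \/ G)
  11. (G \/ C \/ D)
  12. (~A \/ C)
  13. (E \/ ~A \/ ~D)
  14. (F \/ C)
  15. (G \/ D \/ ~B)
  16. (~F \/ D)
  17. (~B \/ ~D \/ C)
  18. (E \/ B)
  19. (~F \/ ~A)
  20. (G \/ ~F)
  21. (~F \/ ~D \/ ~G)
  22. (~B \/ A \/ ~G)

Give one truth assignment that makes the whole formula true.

Set A = True and propagate.
  then C is forced to True.
  then D is forced to True.
  then E is forced to True.
  then F is forced to False.
B, G are now unconstrained; take B = False, G = True.
Every clause has at least one true literal under this assignment.

A=1, B=0, C=1, D=1, E=1, F=0, G=1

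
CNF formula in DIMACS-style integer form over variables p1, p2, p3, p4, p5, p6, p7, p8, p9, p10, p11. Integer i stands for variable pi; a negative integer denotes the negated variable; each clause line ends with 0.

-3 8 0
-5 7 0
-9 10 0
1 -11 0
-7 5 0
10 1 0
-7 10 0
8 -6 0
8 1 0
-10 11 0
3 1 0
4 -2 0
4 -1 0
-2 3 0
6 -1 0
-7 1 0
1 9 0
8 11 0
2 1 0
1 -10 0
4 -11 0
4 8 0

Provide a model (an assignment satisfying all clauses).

p1=T, p2=T, p3=T, p4=T, p5=F, p6=T, p7=F, p8=T, p9=T, p10=T, p11=T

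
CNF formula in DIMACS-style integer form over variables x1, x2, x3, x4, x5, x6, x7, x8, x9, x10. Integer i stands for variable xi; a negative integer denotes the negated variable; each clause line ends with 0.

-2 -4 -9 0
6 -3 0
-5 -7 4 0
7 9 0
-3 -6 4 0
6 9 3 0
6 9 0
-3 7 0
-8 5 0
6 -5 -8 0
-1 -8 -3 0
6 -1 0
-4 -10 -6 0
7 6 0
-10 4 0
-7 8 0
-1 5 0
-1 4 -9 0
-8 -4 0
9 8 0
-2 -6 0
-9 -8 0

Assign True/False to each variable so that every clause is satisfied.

Pure literal: x1 appears only negated; assign x1 = False.
x2 occurs only negated in the remaining clauses — set x2 = False.
Set x3 = False and propagate.
Try x4 = True.
  then x8 is forced to False.
  then x7 is forced to False.
  then x9 is forced to True.
  then x6 is forced to True.
  then x10 is forced to False.
x5 is now unconstrained; take x5 = False.

x1 = False, x2 = False, x3 = False, x4 = True, x5 = False, x6 = True, x7 = False, x8 = False, x9 = True, x10 = False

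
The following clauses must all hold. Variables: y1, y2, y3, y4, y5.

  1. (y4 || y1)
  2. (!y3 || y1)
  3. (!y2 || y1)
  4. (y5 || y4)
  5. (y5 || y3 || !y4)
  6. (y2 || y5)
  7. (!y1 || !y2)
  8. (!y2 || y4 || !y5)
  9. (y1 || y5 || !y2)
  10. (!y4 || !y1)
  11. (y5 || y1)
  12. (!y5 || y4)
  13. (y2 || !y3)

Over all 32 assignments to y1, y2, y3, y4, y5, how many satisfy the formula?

The models are:
  y1=0 y2=0 y3=0 y4=1 y5=1
Count: 1.

1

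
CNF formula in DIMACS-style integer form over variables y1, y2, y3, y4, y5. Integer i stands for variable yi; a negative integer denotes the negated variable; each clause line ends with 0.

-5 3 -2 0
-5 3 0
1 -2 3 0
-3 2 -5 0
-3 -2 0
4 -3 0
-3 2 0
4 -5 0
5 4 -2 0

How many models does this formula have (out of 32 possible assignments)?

Satisfying assignments:
  y1=F y2=F y3=F y4=F y5=F
  y1=F y2=F y3=F y4=T y5=F
  y1=T y2=F y3=F y4=F y5=F
  y1=T y2=F y3=F y4=T y5=F
  y1=T y2=T y3=F y4=T y5=F
That's 5 in total.

5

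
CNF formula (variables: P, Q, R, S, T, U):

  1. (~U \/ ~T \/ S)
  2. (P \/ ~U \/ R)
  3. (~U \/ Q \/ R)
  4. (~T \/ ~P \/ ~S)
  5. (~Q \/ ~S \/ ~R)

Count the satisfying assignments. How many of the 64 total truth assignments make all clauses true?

34

Split on R, then S.
  R=T, S=T: U free; 3 ways for (P,Q,T) × 2^1 = 6.
  R=T, S=F: P, Q free; 3 ways for (T,U) × 2^2 = 12.
  R=F, S=T: 7 of the 16 assignments to (P,Q,T,U) work.
  R=F, S=F: 9 of the 16 assignments to (P,Q,T,U) work.
Total: 6 + 12 + 7 + 9 = 34.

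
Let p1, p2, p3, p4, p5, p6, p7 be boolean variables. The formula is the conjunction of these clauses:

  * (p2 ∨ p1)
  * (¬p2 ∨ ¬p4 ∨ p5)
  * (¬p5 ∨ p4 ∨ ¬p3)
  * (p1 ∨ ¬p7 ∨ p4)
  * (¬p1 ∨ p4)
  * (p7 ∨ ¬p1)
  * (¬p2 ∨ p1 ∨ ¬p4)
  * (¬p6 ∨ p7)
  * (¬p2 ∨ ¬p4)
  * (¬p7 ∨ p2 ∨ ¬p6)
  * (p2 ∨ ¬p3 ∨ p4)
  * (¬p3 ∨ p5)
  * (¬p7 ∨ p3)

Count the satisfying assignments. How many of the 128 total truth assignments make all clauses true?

3

The models are:
  p1=0 p2=1 p3=0 p4=0 p5=0 p6=0 p7=0
  p1=0 p2=1 p3=0 p4=0 p5=1 p6=0 p7=0
  p1=1 p2=0 p3=1 p4=1 p5=1 p6=0 p7=1
That's 3 in total.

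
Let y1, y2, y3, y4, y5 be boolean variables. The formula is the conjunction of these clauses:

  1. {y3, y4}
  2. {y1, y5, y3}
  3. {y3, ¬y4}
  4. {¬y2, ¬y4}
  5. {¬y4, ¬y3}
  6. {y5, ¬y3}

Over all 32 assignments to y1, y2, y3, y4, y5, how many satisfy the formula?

4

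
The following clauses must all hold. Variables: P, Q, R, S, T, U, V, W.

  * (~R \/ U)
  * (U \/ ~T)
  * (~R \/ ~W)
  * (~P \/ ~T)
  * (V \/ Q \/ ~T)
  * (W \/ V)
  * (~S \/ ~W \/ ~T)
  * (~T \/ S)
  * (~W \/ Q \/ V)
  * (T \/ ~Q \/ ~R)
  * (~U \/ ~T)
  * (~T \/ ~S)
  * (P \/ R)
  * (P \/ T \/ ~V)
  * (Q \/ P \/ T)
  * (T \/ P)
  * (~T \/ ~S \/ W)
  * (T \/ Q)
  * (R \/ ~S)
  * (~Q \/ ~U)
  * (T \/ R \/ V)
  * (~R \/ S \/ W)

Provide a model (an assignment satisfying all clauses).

P=True, Q=True, R=False, S=False, T=False, U=False, V=True, W=True

Check each clause:
  1. (~R \/ U) — ~R is true.
  2. (U \/ ~T) — ~T is true.
  3. (~W \/ ~R) — ~R is true.
  4. (~P \/ ~T) — ~T is true.
  5. (Q \/ ~T \/ V) — Q is true.
  6. (V \/ W) — W is true.
  7. (~S \/ ~W \/ ~T) — ~T is true.
  8. (~T \/ S) — ~T is true.
  9. (Q \/ ~W \/ V) — Q is true.
  10. (T \/ ~Q \/ ~R) — ~R is true.
  11. (~U \/ ~T) — ~U is true.
  12. (~S \/ ~T) — ~T is true.
  13. (R \/ P) — P is true.
  14. (P \/ T \/ ~V) — P is true.
  15. (Q \/ T \/ P) — P is true.
  16. (P \/ T) — P is true.
  17. (~T \/ ~S \/ W) — W is true.
  18. (T \/ Q) — Q is true.
  19. (~S \/ R) — ~S is true.
  20. (~Q \/ ~U) — ~U is true.
  21. (T \/ R \/ V) — V is true.
  22. (S \/ W \/ ~R) — W is true.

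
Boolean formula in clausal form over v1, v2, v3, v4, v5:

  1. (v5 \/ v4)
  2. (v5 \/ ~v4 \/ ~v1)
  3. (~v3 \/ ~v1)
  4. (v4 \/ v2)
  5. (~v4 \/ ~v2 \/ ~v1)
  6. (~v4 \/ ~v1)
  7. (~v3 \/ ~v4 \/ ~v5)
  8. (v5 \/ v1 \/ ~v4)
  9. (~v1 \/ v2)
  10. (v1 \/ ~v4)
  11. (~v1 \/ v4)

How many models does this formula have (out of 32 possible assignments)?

The models are:
  v1=0 v2=1 v3=0 v4=0 v5=1
  v1=0 v2=1 v3=1 v4=0 v5=1
Count: 2.

2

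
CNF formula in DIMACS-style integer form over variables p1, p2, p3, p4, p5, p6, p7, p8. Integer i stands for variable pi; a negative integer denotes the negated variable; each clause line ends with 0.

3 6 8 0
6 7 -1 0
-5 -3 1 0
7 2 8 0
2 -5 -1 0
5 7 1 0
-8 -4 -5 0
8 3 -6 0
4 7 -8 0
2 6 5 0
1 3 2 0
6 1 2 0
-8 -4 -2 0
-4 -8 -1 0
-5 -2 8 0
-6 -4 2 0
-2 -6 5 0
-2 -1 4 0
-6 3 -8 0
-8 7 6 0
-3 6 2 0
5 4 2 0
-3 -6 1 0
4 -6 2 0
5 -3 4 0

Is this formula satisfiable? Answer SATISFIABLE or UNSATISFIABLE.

SATISFIABLE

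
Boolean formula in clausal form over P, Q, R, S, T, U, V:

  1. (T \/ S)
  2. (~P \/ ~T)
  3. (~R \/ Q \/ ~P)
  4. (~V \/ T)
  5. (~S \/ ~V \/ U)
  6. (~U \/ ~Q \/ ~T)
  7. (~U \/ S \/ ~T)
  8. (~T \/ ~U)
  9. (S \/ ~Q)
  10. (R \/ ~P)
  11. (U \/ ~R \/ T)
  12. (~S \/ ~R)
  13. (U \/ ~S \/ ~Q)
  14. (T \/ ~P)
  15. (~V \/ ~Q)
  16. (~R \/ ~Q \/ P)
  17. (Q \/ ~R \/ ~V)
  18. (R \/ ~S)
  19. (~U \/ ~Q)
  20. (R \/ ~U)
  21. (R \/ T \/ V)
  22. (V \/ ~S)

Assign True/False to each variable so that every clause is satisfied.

P=False, Q=False, R=False, S=False, T=True, U=False, V=False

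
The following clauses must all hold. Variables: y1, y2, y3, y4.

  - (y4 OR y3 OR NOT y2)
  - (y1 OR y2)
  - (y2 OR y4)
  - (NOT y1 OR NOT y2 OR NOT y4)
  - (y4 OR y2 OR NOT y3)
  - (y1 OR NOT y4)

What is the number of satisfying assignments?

4

Satisfying assignments:
  y1=0 y2=1 y3=1 y4=0
  y1=1 y2=0 y3=0 y4=1
  y1=1 y2=0 y3=1 y4=1
  y1=1 y2=1 y3=1 y4=0
Count: 4.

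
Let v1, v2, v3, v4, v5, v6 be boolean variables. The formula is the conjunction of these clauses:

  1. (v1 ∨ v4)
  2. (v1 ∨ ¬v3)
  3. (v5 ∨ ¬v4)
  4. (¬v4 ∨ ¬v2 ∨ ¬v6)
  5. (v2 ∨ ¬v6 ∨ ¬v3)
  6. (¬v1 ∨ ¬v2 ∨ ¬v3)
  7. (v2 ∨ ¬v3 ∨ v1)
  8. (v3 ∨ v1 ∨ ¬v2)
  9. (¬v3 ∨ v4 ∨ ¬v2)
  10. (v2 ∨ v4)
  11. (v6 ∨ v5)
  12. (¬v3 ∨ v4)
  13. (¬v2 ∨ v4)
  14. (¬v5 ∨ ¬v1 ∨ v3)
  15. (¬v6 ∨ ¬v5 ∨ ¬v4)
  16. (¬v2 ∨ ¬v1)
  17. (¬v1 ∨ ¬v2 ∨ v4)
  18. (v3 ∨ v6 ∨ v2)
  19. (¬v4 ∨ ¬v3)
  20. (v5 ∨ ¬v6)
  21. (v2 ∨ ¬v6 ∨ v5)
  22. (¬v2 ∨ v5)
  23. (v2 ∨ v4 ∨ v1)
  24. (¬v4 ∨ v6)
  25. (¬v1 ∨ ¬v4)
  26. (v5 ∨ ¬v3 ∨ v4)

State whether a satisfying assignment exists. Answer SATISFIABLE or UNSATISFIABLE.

UNSATISFIABLE

v2 = True:
  propagation gives v4=True, v5=True, v6=False; an empty clause results — contradiction.
v2 = False:
  propagation gives v4=True, v5=True, v6=False; an empty clause results — contradiction.
Every branch closes, so no satisfying assignment exists.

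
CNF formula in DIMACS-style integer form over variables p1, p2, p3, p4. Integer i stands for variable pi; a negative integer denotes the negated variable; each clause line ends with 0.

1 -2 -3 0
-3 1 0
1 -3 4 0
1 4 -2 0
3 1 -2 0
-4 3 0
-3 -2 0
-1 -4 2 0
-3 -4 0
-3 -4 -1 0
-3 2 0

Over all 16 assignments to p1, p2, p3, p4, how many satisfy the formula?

Satisfying assignments:
  p1=F p2=F p3=F p4=F
  p1=T p2=F p3=F p4=F
  p1=T p2=T p3=F p4=F
That's 3 in total.

3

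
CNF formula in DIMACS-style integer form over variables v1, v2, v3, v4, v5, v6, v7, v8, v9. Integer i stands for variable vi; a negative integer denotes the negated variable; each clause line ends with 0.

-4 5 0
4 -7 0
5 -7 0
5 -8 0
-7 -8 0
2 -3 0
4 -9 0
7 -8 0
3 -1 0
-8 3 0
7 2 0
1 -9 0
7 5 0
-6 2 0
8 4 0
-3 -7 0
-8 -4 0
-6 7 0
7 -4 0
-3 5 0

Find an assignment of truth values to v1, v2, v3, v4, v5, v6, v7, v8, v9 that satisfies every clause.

v1=False, v2=True, v3=False, v4=True, v5=True, v6=True, v7=True, v8=False, v9=False

Check each clause:
  1. (~v4 | v5) — v5 is true.
  2. (~v7 | v4) — v4 is true.
  3. (~v7 | v5) — v5 is true.
  4. (~v8 | v5) — ~v8 is true.
  5. (~v8 | ~v7) — ~v8 is true.
  6. (~v3 | v2) — v2 is true.
  7. (v4 | ~v9) — v4 is true.
  8. (~v8 | v7) — ~v8 is true.
  9. (v3 | ~v1) — ~v1 is true.
  10. (~v8 | v3) — ~v8 is true.
  11. (v2 | v7) — v2 is true.
  12. (v1 | ~v9) — ~v9 is true.
  13. (v7 | v5) — v5 is true.
  14. (v2 | ~v6) — v2 is true.
  15. (v8 | v4) — v4 is true.
  16. (~v3 | ~v7) — ~v3 is true.
  17. (~v4 | ~v8) — ~v8 is true.
  18. (~v6 | v7) — v7 is true.
  19. (~v4 | v7) — v7 is true.
  20. (~v3 | v5) — v5 is true.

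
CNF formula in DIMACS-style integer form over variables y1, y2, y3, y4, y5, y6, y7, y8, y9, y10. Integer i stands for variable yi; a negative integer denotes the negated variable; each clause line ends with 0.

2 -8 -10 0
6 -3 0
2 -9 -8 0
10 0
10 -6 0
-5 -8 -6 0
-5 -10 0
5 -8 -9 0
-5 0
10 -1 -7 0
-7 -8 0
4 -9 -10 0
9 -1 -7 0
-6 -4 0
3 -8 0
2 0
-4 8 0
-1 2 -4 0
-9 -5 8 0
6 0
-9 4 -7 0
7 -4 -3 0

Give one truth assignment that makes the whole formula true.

y1=T  y2=T  y3=T  y4=F  y5=F  y6=T  y7=F  y8=T  y9=F  y10=T

Unit propagation: (y10) forces y10 = True.
(¬y5) is a unit clause, so y5 = False.
The clause (y2) is unit: y2 must be True.
Unit propagation: (y6) forces y6 = True.
The clause (¬y4) is unit: y4 must be False.
Unit propagation: (¬y9) forces y9 = False.
Pure literal: y3 appears only positively; assign y3 = True.
Pure literal: y7 appears only negated; assign y7 = False.
y1, y8 are now unconstrained; take y1 = True, y8 = True.
Every clause has at least one true literal under this assignment.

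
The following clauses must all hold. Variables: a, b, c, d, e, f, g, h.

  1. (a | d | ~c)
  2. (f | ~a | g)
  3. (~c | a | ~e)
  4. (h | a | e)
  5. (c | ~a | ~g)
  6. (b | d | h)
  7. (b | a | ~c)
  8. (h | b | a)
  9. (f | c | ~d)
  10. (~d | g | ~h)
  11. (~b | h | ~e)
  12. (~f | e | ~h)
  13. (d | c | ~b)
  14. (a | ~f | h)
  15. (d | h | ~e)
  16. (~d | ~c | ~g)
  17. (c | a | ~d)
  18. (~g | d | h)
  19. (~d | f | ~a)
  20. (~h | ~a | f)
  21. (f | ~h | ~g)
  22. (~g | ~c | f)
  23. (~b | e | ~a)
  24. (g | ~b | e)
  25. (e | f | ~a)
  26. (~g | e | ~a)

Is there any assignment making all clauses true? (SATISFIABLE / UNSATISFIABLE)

SATISFIABLE

Try a = False.
For the remaining variables, b = False, c = False, d = False, e = True, f = False, g = False, h = True works.
So a=F, b=F, c=F, d=F, e=T, f=F, g=F, h=T is a satisfying assignment.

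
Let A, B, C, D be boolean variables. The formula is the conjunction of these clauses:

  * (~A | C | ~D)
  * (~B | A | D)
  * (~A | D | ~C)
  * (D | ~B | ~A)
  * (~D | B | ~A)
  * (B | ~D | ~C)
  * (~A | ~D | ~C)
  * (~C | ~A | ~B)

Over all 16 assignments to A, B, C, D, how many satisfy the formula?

The models are:
  A=F B=F C=F D=F
  A=F B=F C=F D=T
  A=F B=F C=T D=F
  A=F B=T C=F D=T
  A=F B=T C=T D=T
  A=T B=F C=F D=F
Count: 6.

6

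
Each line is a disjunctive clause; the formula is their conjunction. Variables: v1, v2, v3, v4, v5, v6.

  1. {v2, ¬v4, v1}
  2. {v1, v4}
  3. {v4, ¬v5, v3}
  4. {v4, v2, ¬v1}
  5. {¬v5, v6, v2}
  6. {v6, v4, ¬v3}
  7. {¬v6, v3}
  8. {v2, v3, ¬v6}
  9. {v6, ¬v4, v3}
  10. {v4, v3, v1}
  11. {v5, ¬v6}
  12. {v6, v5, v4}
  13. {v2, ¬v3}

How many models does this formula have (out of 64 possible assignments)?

7

Case analysis on v4 and v3:
  v4=1, v3=1: v1 free; 3 ways for (v2,v5,v6) × 2^1 = 6.
  v4=1, v3=0: a clause becomes empty — 0.
  v4=0, v3=1: remaining (v1,v2,v5,v6) ∈ {(1,1,1,1)} — 1.
  v4=0, v3=0: a clause becomes empty — 0.
Total: 6 + 0 + 1 + 0 = 7.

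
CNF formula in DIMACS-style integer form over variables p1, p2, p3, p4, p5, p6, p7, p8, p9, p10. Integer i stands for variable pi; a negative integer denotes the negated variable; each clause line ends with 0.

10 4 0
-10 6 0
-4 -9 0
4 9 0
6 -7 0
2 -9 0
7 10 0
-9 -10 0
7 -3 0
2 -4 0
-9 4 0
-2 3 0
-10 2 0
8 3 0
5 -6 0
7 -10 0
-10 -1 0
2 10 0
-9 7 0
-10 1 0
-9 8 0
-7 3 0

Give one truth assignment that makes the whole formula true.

p1=True, p2=True, p3=True, p4=True, p5=True, p6=True, p7=True, p8=True, p9=False, p10=False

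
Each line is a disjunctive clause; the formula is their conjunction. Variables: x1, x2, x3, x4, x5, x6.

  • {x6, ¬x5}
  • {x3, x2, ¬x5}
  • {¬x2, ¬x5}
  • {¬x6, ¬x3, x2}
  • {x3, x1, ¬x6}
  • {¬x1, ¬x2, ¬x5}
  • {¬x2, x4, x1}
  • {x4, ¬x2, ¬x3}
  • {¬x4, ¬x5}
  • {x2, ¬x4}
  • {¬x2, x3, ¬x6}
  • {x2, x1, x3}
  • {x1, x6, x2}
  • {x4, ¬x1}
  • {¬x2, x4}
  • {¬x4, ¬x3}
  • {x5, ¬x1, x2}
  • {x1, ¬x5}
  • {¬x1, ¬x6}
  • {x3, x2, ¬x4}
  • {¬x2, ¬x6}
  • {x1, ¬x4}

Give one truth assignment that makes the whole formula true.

x1 = T, x2 = T, x3 = F, x4 = T, x5 = F, x6 = F

Check each clause:
  1. {¬x5, x6} — ¬x5 is true.
  2. {¬x5, x2, x3} — x2 is true.
  3. {¬x5, ¬x2} — ¬x5 is true.
  4. {¬x6, ¬x3, x2} — ¬x6 is true.
  5. {¬x6, x1, x3} — x1 is true.
  6. {¬x5, ¬x2, ¬x1} — ¬x5 is true.
  7. {x1, x4, ¬x2} — x1 is true.
  8. {¬x2, x4, ¬x3} — x4 is true.
  9. {¬x4, ¬x5} — ¬x5 is true.
  10. {x2, ¬x4} — x2 is true.
  11. {¬x2, ¬x6, x3} — ¬x6 is true.
  12. {x3, x2, x1} — x1 is true.
  13. {x2, x1, x6} — x1 is true.
  14. {¬x1, x4} — x4 is true.
  15. {x4, ¬x2} — x4 is true.
  16. {¬x3, ¬x4} — ¬x3 is true.
  17. {x2, x5, ¬x1} — x2 is true.
  18. {x1, ¬x5} — x1 is true.
  19. {¬x1, ¬x6} — ¬x6 is true.
  20. {x3, ¬x4, x2} — x2 is true.
  21. {¬x6, ¬x2} — ¬x6 is true.
  22. {¬x4, x1} — x1 is true.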